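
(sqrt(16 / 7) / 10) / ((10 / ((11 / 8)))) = 11*sqrt(7) / 1400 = 0.02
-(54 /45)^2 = -36 /25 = -1.44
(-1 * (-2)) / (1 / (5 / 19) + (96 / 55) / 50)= 0.52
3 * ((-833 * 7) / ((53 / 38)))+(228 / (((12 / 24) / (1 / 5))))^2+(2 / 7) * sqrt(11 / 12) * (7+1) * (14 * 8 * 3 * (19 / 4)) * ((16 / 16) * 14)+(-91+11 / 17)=-97196814 / 22525+8512 * sqrt(33)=44582.65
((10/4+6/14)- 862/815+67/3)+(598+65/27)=192424109/308070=624.61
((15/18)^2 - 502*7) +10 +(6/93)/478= -934415635/266724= -3503.31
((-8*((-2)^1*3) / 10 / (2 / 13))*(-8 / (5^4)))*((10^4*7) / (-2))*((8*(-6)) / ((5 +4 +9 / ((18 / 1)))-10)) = 6709248 / 5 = 1341849.60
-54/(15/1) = -18/5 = -3.60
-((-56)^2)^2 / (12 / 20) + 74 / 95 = -16390825.89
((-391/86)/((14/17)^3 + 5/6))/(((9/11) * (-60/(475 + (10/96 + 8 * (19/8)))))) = 501159491921/15243094080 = 32.88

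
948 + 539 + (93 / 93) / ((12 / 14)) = 8929 / 6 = 1488.17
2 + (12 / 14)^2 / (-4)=1.82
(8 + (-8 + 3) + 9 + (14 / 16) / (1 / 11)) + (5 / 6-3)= 467 / 24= 19.46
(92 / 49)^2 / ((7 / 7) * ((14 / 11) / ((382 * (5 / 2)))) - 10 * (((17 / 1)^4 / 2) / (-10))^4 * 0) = 44457160 / 16807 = 2645.16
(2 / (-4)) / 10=-1 / 20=-0.05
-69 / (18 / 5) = -115 / 6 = -19.17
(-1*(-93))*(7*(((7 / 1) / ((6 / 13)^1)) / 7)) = 2821 / 2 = 1410.50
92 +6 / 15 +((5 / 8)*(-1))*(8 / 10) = 919 / 10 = 91.90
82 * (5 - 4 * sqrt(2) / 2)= 410 - 164 * sqrt(2)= 178.07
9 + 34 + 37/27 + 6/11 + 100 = 43040/297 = 144.92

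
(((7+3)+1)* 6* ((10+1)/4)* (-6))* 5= -5445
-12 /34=-6 /17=-0.35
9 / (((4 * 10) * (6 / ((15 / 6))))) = 3 / 32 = 0.09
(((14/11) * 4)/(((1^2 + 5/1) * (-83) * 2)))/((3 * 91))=-0.00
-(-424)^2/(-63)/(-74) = -89888/2331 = -38.56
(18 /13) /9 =2 /13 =0.15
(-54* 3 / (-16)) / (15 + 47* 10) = 81 / 3880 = 0.02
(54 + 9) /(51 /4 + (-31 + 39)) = 252 /83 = 3.04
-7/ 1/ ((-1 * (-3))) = -7/ 3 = -2.33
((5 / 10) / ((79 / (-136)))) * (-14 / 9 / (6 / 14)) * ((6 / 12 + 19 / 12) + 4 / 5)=288218 / 31995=9.01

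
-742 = -742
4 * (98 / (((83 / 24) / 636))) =5983488 / 83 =72090.22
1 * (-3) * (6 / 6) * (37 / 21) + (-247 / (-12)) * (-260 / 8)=-113273 / 168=-674.24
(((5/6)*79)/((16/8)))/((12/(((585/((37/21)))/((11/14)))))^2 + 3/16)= 174.80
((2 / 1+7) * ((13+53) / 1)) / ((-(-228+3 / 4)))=264 / 101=2.61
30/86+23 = 1004/43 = 23.35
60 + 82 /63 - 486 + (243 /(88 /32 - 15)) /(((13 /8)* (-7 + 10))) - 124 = -3169016 /5733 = -552.77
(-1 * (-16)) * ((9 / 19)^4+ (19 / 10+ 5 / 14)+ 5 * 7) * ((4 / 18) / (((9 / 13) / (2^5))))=2265279331328 / 369460035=6131.32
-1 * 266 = -266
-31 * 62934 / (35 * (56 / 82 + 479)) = -79989114 / 688345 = -116.20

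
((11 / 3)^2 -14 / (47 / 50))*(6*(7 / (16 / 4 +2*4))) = -4291 / 846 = -5.07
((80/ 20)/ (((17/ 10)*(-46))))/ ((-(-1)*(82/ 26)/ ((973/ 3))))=-252980/ 48093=-5.26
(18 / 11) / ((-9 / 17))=-34 / 11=-3.09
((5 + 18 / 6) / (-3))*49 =-130.67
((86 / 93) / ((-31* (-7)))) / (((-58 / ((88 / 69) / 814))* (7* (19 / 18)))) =-344 / 22080079189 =-0.00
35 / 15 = 2.33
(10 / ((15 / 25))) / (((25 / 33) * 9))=22 / 9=2.44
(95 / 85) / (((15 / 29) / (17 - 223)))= -113506 / 255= -445.12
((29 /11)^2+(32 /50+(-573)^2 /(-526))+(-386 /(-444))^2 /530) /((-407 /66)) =2562724625515793 /25629693662100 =99.99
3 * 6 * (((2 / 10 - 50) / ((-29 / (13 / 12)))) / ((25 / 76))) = 369018 / 3625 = 101.80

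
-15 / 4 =-3.75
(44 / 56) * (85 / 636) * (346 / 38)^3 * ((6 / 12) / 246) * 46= 111346804085 / 15023843856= 7.41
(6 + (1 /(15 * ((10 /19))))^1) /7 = 919 /1050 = 0.88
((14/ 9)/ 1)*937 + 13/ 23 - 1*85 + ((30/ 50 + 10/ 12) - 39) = 2764597/ 2070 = 1335.55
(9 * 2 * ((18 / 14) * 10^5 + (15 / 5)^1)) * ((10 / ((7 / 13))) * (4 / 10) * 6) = 5054517936 / 49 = 103153427.27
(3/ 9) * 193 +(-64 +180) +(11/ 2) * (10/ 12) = 2219/ 12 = 184.92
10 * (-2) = -20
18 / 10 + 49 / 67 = 848 / 335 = 2.53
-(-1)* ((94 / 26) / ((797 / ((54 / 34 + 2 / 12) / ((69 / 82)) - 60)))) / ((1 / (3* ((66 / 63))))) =-16210018 / 19632501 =-0.83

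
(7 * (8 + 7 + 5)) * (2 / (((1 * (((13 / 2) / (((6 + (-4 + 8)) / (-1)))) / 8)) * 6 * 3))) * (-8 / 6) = 89600 / 351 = 255.27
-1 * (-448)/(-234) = -224/117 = -1.91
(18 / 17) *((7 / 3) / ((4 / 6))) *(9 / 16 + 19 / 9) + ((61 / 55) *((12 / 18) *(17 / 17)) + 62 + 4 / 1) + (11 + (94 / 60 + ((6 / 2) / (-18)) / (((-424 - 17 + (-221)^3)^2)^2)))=6794771484722305411369368986650127 / 76162487374117352887014606425760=89.21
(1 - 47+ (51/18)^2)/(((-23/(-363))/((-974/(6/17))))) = 1369404553/828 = 1653870.23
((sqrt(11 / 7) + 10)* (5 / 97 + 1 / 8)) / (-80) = -137 / 6208 - 137* sqrt(77) / 434560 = -0.02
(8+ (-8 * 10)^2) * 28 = 179424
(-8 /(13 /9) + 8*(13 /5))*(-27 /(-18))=22.89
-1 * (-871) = 871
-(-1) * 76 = 76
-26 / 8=-3.25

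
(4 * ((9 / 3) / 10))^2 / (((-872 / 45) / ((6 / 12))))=-81 / 2180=-0.04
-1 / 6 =-0.17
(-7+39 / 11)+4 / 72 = -673 / 198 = -3.40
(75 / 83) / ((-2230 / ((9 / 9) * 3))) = -45 / 37018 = -0.00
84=84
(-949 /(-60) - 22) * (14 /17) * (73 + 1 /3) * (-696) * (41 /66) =24702664 /153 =161455.32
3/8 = 0.38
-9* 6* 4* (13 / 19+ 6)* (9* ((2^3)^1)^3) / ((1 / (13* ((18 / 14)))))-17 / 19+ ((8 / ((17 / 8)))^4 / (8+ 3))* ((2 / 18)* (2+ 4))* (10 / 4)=-40762922600349463 / 366573669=-111199810.70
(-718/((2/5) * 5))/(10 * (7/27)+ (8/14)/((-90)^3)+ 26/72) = -915988500/7536373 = -121.54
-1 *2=-2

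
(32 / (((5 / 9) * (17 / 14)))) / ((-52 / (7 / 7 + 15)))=-16128 / 1105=-14.60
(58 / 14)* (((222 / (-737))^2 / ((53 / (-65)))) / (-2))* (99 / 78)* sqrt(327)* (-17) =-91113795* sqrt(327) / 18319609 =-89.94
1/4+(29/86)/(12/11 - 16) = 3207/14104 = 0.23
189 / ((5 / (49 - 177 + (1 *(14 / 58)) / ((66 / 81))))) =-3079755 / 638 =-4827.20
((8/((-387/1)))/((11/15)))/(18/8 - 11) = 32/9933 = 0.00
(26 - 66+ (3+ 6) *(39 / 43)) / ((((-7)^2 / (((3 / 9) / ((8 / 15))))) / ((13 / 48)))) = -88985 / 809088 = -0.11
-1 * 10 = -10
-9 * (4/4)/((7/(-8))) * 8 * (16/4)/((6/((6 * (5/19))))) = 11520/133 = 86.62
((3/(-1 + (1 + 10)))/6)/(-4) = -1/80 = -0.01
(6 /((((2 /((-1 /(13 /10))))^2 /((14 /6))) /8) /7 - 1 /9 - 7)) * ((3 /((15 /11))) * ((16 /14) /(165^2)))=-2688 /34245035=-0.00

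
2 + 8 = 10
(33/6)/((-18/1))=-0.31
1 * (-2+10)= 8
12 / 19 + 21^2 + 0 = 8391 / 19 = 441.63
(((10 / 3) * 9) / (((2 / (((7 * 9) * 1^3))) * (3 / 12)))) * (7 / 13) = 26460 / 13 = 2035.38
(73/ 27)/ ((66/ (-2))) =-0.08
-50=-50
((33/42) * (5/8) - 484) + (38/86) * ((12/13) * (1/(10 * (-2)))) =-151364019/313040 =-483.53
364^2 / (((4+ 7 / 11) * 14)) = 104104 / 51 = 2041.25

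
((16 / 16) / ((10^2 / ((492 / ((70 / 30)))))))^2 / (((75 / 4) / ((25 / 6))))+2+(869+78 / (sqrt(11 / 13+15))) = 39 * sqrt(2678) / 103+26704633 / 30625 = 891.58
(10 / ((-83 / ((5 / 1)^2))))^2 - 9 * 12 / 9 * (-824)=68180932 / 6889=9897.07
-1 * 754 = -754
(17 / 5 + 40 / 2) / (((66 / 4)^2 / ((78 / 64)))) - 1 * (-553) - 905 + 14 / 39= -66355987 / 188760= -351.54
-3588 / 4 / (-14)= 897 / 14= 64.07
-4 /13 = -0.31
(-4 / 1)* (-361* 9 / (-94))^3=-34296447249 / 207646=-165167.87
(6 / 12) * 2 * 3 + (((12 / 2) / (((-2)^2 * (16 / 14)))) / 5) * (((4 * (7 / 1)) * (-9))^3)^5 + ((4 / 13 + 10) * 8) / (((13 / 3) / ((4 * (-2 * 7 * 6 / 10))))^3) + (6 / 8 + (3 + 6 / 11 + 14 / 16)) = -86557262713074385314112518045786878972455229 / 314171000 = -275510033431075386697411700000000000.00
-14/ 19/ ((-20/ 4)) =14/ 95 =0.15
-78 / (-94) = 39 / 47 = 0.83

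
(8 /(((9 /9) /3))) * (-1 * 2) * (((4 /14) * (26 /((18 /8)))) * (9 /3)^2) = -9984 /7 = -1426.29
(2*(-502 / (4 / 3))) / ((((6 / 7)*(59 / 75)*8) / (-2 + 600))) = -39400725 / 472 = -83476.11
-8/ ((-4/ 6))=12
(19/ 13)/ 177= 19/ 2301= 0.01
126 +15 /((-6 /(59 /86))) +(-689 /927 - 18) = 16827979 /159444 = 105.54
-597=-597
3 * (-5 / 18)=-5 / 6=-0.83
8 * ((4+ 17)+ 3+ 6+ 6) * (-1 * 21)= -6048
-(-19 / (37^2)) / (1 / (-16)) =-304 / 1369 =-0.22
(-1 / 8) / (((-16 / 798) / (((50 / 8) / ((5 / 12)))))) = 5985 / 64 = 93.52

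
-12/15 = -4/5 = -0.80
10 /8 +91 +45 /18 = 379 /4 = 94.75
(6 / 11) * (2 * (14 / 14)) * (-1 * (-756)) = 9072 / 11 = 824.73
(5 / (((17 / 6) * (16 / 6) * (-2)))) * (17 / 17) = -45 / 136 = -0.33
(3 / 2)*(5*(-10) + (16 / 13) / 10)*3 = -14589 / 65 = -224.45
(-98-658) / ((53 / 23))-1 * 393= -38217 / 53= -721.08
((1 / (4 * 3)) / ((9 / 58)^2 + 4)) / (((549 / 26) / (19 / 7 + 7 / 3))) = 2317796 / 468204219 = 0.00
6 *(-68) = -408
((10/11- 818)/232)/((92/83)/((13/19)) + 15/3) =-808171/1519078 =-0.53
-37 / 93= -0.40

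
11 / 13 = 0.85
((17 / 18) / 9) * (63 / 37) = 119 / 666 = 0.18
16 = 16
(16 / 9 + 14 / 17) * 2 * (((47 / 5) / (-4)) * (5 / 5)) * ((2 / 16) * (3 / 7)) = -9353 / 14280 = -0.65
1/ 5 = 0.20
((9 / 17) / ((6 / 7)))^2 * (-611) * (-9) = 2097.80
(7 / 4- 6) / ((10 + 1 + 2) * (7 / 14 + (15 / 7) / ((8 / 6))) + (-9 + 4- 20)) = -119 / 67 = -1.78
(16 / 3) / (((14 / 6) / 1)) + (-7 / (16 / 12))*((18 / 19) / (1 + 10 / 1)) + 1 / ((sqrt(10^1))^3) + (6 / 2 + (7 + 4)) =15.87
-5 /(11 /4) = -1.82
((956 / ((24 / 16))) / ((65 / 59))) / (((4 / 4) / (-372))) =-13988192 / 65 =-215202.95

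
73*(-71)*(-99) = 513117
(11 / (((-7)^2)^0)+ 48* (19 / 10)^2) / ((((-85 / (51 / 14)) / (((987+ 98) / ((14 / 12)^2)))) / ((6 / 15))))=-15424236 / 6125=-2518.24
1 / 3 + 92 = 277 / 3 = 92.33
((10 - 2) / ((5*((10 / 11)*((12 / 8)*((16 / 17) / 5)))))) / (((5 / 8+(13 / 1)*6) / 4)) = 176 / 555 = 0.32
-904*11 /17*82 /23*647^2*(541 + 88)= -12629473716464 /23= -549107552889.74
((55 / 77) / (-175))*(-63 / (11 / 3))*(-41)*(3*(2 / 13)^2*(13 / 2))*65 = -6642 / 77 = -86.26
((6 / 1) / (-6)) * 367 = -367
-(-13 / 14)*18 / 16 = 117 / 112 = 1.04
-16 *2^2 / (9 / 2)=-128 / 9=-14.22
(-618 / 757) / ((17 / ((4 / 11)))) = -0.02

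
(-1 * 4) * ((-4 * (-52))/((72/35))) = -3640/9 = -404.44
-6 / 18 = -1 / 3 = -0.33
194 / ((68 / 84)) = 4074 / 17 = 239.65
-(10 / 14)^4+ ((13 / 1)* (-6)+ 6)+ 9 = -151888 / 2401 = -63.26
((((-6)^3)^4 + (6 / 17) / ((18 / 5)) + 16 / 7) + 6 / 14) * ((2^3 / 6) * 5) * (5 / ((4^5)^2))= 4856945593475 / 70189056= 69198.05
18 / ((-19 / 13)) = -234 / 19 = -12.32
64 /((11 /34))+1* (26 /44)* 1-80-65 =1175 /22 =53.41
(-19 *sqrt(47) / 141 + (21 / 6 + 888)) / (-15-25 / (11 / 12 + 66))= -1431749 / 24690 + 15257 *sqrt(47) / 1740645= -57.93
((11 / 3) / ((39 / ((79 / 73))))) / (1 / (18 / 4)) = 0.46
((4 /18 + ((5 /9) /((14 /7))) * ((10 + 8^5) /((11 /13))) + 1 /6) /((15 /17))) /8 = 36220999 /23760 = 1524.45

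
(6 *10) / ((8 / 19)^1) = 285 / 2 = 142.50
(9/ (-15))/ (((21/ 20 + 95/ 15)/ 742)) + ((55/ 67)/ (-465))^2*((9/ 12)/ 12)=-16593648634909/ 275194158768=-60.30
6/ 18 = 1/ 3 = 0.33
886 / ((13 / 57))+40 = 51022 / 13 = 3924.77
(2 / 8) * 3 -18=-69 / 4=-17.25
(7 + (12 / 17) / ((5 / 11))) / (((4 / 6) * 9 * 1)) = 727 / 510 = 1.43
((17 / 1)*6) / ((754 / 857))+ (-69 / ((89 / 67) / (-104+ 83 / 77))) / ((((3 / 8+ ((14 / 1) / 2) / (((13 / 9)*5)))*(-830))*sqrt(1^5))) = 5553083629369 / 49963872959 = 111.14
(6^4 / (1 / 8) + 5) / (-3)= -10373 / 3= -3457.67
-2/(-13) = 2/13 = 0.15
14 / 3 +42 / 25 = 6.35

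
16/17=0.94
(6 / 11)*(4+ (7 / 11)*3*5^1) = 894 / 121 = 7.39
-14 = -14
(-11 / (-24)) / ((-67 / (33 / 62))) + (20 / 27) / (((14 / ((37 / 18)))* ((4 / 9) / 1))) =1514111 / 6280848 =0.24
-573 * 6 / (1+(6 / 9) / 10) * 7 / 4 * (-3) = 541485 / 32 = 16921.41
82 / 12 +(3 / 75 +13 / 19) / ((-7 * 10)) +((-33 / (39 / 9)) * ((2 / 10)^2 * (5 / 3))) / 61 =539051899 / 79101750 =6.81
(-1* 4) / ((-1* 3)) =4 / 3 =1.33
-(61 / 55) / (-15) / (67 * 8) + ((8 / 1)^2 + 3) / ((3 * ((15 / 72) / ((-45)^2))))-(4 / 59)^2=334150846393141 / 1539298200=217080.00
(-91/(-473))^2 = 8281/223729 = 0.04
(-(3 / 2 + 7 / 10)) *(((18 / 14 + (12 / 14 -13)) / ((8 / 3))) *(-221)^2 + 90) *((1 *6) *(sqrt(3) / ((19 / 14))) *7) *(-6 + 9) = 3856790322 *sqrt(3) / 95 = 70317439.91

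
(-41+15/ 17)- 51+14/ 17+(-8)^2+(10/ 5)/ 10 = -2218/ 85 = -26.09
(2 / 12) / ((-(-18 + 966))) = -0.00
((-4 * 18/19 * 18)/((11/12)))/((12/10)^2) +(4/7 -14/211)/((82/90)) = -646999470/12656413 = -51.12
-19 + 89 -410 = -340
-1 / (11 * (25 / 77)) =-7 / 25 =-0.28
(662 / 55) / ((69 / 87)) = 19198 / 1265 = 15.18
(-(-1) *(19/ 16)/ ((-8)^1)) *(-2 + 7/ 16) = 475/ 2048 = 0.23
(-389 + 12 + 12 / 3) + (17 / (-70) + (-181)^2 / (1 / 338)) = 775099133 / 70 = 11072844.76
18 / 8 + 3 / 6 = 11 / 4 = 2.75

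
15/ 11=1.36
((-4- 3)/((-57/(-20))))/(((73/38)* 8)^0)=-140/57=-2.46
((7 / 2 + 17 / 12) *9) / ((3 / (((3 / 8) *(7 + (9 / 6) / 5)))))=12921 / 320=40.38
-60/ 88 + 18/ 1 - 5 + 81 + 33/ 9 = 6401/ 66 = 96.98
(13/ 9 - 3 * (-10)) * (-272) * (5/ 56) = -48110/ 63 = -763.65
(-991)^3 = -973242271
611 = 611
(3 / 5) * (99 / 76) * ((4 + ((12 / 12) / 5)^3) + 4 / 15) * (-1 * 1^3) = -158697 / 47500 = -3.34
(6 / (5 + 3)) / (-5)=-3 / 20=-0.15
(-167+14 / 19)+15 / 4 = -12351 / 76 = -162.51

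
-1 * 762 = -762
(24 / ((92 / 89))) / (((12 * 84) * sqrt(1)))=89 / 3864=0.02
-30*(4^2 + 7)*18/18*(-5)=3450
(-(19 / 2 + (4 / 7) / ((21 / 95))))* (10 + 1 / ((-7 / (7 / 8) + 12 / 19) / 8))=-184756 / 1715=-107.73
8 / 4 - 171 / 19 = -7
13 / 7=1.86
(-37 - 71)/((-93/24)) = 864/31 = 27.87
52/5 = 10.40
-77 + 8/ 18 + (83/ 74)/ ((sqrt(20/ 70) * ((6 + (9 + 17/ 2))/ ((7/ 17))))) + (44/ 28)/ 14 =-67423/ 882 + 581 * sqrt(14)/ 59126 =-76.41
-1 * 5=-5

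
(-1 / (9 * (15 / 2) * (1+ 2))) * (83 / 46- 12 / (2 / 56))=1.65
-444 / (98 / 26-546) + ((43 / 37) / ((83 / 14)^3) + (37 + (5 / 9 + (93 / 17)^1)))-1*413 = -8422812943926758 / 22816810873143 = -369.15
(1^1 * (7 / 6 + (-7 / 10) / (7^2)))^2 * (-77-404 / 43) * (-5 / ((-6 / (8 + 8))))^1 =-87026104 / 56889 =-1529.75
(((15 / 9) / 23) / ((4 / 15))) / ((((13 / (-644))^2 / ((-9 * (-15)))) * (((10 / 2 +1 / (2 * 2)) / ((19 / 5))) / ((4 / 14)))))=3146400 / 169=18617.75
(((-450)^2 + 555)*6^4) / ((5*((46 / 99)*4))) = 651319218 / 23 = 28318226.87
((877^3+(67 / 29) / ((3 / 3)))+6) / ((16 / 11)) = 107586919539 / 232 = 463736722.15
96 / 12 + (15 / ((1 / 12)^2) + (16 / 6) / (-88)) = 71543 / 33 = 2167.97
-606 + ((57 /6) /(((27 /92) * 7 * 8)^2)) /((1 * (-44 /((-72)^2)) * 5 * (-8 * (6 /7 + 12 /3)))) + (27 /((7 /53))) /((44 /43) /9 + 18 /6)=-61363971941 /113568840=-540.32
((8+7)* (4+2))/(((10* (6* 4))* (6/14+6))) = 7/120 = 0.06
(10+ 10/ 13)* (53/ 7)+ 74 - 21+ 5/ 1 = 1814/ 13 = 139.54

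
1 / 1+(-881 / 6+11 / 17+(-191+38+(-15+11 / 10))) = -79582 / 255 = -312.09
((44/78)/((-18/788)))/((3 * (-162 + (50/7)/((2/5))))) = 60676/1062477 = 0.06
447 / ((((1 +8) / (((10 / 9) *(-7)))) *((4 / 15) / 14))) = -182525 / 9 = -20280.56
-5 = -5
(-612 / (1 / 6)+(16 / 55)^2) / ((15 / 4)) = -44430176 / 45375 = -979.18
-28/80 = -7/20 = -0.35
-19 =-19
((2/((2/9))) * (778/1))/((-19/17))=-119034/19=-6264.95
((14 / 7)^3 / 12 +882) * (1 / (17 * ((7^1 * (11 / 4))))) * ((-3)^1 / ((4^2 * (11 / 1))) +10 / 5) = 231038 / 43197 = 5.35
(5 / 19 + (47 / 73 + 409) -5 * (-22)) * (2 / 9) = 1442222 / 12483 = 115.53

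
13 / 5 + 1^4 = 18 / 5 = 3.60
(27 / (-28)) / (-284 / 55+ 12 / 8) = 1485 / 5642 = 0.26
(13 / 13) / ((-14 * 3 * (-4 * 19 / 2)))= 1 / 1596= 0.00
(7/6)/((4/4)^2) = 1.17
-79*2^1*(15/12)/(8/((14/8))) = -2765/64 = -43.20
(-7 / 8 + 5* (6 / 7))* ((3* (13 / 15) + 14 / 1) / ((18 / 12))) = 15853 / 420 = 37.75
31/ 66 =0.47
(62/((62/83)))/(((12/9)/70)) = 8715/2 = 4357.50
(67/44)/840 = 67/36960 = 0.00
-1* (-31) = 31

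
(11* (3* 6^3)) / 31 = 7128 / 31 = 229.94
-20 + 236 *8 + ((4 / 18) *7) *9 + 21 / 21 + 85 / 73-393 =108855 / 73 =1491.16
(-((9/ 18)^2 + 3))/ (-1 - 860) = 13/ 3444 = 0.00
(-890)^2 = 792100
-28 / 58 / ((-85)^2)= -14 / 209525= -0.00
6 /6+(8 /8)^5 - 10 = -8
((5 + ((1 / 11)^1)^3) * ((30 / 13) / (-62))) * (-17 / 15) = 0.21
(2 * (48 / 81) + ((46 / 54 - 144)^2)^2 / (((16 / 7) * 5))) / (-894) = -312410802688571 / 7601732064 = -41097.32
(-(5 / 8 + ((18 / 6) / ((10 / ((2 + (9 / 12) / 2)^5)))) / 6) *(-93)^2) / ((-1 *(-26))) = -24958410651 / 17039360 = -1464.75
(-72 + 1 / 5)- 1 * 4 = -379 / 5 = -75.80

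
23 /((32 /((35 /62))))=805 /1984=0.41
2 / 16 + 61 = 489 / 8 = 61.12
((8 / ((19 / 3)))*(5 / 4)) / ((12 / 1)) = 5 / 38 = 0.13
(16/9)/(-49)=-0.04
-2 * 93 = -186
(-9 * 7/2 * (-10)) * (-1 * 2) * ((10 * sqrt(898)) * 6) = -37800 * sqrt(898) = -1132739.30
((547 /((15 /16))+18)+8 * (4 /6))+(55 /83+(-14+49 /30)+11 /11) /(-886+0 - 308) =1804079461 /2973060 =606.81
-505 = -505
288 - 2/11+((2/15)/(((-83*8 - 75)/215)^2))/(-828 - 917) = 1810282942364/6289675557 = 287.82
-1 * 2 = -2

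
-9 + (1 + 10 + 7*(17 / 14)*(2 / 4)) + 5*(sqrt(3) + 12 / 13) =5*sqrt(3) + 565 / 52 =19.53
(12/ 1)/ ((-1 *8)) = -3/ 2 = -1.50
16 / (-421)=-16 / 421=-0.04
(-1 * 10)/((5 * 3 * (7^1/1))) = -0.10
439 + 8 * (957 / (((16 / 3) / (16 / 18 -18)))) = -24124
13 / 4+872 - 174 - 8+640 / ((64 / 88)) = 6293 / 4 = 1573.25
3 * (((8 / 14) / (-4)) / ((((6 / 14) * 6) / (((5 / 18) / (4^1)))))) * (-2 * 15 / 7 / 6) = 25 / 3024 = 0.01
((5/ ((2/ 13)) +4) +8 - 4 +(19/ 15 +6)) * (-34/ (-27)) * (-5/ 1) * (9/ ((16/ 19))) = -462859/ 144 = -3214.30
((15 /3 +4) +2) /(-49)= -11 /49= -0.22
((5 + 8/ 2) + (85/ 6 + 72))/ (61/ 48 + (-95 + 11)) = -1.15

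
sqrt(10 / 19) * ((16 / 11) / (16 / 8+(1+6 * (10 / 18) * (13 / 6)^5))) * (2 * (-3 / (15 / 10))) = -746496 * sqrt(190) / 395314513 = -0.03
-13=-13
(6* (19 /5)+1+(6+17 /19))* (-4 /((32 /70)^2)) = -178605 /304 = -587.52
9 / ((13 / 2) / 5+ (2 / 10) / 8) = 360 / 53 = 6.79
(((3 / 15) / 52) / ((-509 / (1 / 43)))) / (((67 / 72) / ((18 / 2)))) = -162 / 95317885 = -0.00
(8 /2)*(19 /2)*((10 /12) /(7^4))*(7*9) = 0.83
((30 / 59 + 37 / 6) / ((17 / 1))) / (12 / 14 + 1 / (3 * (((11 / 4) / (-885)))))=-10703 / 2900676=-0.00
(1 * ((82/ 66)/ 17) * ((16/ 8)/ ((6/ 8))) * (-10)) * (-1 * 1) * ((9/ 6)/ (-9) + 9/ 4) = 20500/ 5049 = 4.06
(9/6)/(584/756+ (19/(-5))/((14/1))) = 2835/947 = 2.99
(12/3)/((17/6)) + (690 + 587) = 21733/17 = 1278.41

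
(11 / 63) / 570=11 / 35910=0.00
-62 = -62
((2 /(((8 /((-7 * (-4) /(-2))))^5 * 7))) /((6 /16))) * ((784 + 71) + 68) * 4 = -2216123 /48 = -46169.23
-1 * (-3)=3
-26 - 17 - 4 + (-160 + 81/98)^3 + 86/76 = -72118853618009/17882648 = -4032895.67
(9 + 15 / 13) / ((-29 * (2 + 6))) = -33 / 754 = -0.04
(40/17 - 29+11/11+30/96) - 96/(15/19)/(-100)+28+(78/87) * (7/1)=10.16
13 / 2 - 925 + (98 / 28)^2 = -3625 / 4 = -906.25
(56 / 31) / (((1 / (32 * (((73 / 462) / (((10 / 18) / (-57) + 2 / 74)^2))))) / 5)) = 87667734510 / 573221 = 152938.80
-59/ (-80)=59/ 80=0.74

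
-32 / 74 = -16 / 37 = -0.43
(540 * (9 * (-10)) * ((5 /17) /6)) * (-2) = 81000 /17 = 4764.71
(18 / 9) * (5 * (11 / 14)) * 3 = 23.57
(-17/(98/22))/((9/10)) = -1870/441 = -4.24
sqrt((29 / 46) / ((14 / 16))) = 2 * sqrt(4669) / 161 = 0.85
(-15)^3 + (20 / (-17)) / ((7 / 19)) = -402005 / 119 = -3378.19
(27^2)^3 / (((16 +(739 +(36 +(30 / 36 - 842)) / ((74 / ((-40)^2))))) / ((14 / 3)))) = -28669116186 / 264085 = -108560.18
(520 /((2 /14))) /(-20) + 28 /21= -542 /3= -180.67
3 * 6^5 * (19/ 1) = 443232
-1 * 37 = -37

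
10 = 10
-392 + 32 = -360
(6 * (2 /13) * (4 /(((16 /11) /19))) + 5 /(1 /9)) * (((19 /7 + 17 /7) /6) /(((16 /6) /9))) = 269.70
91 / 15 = 6.07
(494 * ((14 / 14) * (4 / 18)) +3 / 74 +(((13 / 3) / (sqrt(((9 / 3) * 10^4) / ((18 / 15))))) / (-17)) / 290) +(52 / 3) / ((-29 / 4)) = 2074855 / 19314-13 * sqrt(10) / 7395000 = 107.43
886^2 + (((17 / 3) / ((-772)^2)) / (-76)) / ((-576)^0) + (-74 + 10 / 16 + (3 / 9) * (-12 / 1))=784918.62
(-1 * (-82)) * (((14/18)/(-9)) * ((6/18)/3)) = -574/729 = -0.79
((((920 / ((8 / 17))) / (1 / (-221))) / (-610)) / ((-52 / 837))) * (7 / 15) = -12981591 / 2440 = -5320.32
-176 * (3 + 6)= -1584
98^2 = 9604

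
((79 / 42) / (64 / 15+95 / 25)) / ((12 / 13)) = 5135 / 20328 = 0.25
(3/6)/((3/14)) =7/3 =2.33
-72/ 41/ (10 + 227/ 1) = -24/ 3239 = -0.01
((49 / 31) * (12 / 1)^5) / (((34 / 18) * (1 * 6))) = 18289152 / 527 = 34704.27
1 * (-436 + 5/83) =-36183/83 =-435.94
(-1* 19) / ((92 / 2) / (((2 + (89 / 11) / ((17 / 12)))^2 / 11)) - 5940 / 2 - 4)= 19753958 / 3083167111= 0.01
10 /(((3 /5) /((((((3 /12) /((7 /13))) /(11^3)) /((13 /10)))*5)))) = 0.02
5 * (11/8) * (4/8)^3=55/64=0.86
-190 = -190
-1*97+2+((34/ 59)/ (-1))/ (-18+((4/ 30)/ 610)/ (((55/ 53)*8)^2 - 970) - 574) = -38423632816132945/ 404463437193731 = -95.00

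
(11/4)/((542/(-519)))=-2.63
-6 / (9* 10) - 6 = -91 / 15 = -6.07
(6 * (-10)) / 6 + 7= -3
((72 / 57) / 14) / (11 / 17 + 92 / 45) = 9180 / 273847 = 0.03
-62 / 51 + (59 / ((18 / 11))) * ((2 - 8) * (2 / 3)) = -22252 / 153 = -145.44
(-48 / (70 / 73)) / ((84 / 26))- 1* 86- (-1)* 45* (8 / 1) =63334 / 245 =258.51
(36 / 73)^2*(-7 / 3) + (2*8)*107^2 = 976184512 / 5329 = 183183.43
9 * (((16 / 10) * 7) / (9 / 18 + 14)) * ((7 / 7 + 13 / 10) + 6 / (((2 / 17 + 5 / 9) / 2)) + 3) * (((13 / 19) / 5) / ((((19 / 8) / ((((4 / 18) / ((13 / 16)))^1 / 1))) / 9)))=22.80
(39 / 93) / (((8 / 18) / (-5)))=-585 / 124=-4.72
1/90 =0.01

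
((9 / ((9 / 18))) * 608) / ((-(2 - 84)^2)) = -2736 / 1681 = -1.63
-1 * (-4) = 4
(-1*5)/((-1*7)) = 5/7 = 0.71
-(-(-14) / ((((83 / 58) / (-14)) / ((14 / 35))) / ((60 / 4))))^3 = 317326210854912 / 571787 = 554972762.33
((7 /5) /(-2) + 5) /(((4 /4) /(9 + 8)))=731 /10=73.10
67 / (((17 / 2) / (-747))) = -100098 / 17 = -5888.12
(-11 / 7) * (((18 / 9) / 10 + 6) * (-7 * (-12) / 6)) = -682 / 5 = -136.40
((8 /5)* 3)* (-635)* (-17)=51816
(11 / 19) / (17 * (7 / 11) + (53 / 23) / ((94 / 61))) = 261602 / 5563979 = 0.05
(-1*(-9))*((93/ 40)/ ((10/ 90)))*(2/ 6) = 62.78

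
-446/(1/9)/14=-2007/7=-286.71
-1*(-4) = 4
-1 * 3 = -3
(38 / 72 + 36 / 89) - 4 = -9829 / 3204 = -3.07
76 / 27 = 2.81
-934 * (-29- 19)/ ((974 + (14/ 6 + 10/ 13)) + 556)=1748448/ 59791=29.24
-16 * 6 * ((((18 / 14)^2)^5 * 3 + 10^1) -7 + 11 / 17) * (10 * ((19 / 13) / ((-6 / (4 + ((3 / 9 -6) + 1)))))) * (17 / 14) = -593831988462560 / 77115742977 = -7700.53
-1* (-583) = 583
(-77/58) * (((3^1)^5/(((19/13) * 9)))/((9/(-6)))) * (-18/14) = -11583/551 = -21.02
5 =5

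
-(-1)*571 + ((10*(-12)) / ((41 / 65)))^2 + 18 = 61830109 / 1681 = 36781.74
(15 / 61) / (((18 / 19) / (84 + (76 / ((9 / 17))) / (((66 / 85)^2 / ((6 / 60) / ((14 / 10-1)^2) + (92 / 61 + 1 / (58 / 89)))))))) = 12614149024085 / 50765573232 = 248.48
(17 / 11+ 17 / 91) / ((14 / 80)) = 9.90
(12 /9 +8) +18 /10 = 167 /15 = 11.13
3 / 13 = 0.23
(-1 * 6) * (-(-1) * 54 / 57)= -5.68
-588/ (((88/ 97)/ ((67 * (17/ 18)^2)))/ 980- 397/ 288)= 77925622078080/ 182682140051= 426.56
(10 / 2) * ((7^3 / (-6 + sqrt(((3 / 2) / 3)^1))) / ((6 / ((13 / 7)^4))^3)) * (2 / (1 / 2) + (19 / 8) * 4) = -349471276837215 / 11460424388 - 116490425612405 * sqrt(2) / 45841697552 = -34087.47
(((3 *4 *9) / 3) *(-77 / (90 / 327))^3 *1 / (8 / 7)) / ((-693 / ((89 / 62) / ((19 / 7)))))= 33484747689701 / 63612000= 526390.42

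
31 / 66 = 0.47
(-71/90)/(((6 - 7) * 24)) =71/2160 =0.03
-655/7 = -93.57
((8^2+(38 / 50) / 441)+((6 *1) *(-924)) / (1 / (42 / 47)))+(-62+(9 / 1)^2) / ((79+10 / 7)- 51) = -521932014767 / 106744050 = -4889.57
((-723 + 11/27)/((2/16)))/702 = -78040/9477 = -8.23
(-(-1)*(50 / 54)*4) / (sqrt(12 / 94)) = 50*sqrt(282) / 81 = 10.37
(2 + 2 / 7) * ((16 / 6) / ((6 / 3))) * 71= 4544 / 21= 216.38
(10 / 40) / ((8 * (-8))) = -1 / 256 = -0.00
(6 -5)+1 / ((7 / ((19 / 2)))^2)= 557 / 196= 2.84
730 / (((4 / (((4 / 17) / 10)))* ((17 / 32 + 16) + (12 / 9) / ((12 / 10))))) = 21024 / 86377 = 0.24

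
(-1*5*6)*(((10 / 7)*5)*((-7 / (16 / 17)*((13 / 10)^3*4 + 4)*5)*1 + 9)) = 5598645 / 56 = 99975.80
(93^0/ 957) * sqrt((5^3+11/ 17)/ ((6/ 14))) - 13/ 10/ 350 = -13/ 3500+2 * sqrt(21182)/ 16269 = 0.01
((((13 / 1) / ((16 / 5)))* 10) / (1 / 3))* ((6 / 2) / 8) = 2925 / 64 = 45.70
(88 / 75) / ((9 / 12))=352 / 225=1.56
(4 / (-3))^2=16 / 9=1.78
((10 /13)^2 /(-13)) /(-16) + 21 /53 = 185873 /465764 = 0.40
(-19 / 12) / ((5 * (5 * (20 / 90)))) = -57 / 200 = -0.28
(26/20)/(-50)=-13/500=-0.03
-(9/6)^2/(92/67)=-603/368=-1.64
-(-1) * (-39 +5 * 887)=4396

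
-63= -63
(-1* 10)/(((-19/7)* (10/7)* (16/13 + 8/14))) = 4459/3116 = 1.43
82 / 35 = 2.34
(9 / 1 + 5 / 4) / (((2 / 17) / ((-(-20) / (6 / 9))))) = 10455 / 4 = 2613.75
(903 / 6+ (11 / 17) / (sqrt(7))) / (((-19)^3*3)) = -301 / 41154 - 11*sqrt(7) / 2448663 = -0.01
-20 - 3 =-23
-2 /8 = -1 /4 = -0.25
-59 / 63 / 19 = -59 / 1197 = -0.05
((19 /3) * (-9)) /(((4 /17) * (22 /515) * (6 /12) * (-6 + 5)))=499035 /44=11341.70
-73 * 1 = -73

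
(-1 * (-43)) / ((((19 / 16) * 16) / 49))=110.89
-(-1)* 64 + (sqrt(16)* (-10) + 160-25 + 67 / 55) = 8812 / 55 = 160.22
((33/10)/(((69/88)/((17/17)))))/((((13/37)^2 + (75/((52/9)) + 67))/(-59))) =-2032844528/655782785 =-3.10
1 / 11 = 0.09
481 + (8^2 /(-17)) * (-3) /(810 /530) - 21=214532 /459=467.39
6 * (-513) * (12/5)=-36936/5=-7387.20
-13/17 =-0.76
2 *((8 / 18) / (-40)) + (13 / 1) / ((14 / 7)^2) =581 / 180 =3.23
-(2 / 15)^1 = -2 / 15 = -0.13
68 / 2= 34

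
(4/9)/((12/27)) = 1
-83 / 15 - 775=-11708 / 15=-780.53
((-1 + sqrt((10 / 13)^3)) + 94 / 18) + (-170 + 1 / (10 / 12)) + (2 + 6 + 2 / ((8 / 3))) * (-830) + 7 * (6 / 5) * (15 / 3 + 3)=-662389 / 90 + 10 * sqrt(130) / 169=-7359.20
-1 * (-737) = 737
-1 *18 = -18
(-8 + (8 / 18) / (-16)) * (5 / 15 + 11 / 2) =-10115 / 216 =-46.83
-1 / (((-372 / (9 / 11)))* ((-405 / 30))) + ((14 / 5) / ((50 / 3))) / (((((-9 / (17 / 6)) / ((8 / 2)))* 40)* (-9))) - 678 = -46817565671 / 69052500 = -678.00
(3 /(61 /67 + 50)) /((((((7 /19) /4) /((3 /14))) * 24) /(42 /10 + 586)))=3756623 /1114260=3.37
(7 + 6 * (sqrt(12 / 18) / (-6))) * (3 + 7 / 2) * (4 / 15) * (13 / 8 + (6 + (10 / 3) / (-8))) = 15743 / 180 - 2249 * sqrt(6) / 540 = 77.26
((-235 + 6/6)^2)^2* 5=14991097680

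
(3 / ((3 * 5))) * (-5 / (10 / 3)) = -3 / 10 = -0.30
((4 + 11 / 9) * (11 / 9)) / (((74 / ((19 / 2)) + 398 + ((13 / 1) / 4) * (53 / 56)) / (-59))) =-129820768 / 140950611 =-0.92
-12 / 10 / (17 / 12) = -0.85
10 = 10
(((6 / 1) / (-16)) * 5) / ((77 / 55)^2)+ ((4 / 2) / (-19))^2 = -133807 / 141512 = -0.95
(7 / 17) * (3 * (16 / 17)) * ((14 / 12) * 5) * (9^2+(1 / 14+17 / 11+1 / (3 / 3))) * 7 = 12619460 / 3179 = 3969.63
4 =4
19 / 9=2.11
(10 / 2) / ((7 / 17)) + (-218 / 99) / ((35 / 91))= 22237 / 3465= 6.42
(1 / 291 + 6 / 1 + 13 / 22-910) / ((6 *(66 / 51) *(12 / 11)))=-98321251 / 921888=-106.65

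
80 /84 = 20 /21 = 0.95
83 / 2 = 41.50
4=4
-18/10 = -9/5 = -1.80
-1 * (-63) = 63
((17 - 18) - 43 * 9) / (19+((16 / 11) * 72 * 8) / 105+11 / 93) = -6946170 / 485113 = -14.32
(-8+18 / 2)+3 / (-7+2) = 2 / 5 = 0.40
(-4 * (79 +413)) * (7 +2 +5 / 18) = -54776 / 3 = -18258.67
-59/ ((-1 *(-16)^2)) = 59/ 256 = 0.23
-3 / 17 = -0.18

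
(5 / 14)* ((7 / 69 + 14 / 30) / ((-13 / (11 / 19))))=-154 / 17043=-0.01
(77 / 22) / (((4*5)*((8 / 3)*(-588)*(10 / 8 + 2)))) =-1 / 29120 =-0.00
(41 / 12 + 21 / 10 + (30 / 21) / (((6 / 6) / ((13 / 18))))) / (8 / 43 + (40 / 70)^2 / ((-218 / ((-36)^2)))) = -270707059 / 72557280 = -3.73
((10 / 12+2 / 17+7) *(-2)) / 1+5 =-556 / 51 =-10.90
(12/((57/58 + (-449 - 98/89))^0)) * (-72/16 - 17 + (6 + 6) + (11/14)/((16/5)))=-6219/56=-111.05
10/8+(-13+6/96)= -187/16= -11.69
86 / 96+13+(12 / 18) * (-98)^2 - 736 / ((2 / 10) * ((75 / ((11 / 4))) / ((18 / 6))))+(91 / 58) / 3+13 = 41935987 / 6960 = 6025.29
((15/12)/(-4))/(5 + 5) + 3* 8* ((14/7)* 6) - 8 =8959/32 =279.97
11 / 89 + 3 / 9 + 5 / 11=2677 / 2937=0.91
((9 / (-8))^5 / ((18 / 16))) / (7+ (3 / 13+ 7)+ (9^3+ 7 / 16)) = -3159 / 1466624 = -0.00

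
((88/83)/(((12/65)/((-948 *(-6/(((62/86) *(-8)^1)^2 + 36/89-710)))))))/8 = -507012441/83979317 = -6.04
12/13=0.92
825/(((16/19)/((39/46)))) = 611325/736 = 830.60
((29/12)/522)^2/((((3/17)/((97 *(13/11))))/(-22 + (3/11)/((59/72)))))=-150723547/499615776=-0.30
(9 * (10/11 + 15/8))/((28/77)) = 68.91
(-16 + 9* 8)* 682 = 38192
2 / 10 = 1 / 5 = 0.20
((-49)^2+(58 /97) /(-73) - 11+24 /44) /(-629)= -186201338 /48993439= -3.80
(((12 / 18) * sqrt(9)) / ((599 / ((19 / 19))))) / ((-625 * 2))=-1 / 374375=-0.00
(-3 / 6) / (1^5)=-1 / 2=-0.50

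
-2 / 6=-1 / 3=-0.33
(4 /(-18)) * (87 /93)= -58 /279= -0.21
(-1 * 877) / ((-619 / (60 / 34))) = 26310 / 10523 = 2.50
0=0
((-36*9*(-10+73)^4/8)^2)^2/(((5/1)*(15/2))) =883624221519244827414348056136762987/200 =4418121107596224137071740000000000.00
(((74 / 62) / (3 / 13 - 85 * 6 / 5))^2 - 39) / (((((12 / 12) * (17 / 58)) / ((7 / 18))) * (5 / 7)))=-380482025534 / 5252165793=-72.44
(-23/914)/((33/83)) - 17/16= -271649/241296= -1.13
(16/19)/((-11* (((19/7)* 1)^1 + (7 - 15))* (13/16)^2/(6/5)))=172032/6534385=0.03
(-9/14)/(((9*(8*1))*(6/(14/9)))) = -1/432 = -0.00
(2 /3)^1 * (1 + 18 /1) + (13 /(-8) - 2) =217 /24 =9.04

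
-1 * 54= -54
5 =5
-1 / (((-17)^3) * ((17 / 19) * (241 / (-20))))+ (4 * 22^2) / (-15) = -38968899796 / 301928415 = -129.07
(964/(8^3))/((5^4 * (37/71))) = 0.01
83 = 83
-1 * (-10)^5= 100000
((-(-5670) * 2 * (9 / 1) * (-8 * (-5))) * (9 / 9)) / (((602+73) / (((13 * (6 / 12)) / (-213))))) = -13104 / 71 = -184.56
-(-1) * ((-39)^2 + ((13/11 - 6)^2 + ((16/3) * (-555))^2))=1060340450/121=8763144.21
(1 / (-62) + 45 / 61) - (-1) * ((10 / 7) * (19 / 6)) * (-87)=-10400307 / 26474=-392.85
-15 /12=-1.25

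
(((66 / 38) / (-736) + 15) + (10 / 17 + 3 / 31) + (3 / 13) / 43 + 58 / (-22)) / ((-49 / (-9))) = 5322976429437 / 2220458207968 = 2.40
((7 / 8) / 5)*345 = 483 / 8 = 60.38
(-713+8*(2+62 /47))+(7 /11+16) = -346292 /517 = -669.81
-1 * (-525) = 525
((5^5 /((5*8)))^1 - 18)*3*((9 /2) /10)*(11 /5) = 142857 /800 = 178.57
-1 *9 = -9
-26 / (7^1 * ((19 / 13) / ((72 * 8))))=-194688 / 133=-1463.82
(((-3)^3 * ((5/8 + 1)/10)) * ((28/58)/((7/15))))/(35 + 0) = -1053/8120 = -0.13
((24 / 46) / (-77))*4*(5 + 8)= -624 / 1771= -0.35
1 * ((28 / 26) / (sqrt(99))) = 14 * sqrt(11) / 429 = 0.11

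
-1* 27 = -27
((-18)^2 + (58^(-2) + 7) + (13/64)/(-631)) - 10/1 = 10902104187/33962944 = 321.00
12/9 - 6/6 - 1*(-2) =7/3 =2.33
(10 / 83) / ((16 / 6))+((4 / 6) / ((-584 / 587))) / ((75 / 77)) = -1752571 / 2726550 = -0.64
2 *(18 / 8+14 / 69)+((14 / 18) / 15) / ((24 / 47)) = 373147 / 74520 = 5.01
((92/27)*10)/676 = 230/4563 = 0.05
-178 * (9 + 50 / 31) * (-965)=1822978.39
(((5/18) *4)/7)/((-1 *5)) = -2/63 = -0.03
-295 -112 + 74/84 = -406.12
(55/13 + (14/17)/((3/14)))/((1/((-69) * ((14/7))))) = -1114.20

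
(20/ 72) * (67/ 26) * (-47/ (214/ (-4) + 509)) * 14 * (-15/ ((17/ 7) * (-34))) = -3857525/ 20535762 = -0.19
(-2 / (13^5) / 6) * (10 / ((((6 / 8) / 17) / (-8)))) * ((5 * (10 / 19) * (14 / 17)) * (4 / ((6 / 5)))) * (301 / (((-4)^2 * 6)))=21070000 / 571419927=0.04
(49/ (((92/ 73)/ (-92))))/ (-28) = 511/ 4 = 127.75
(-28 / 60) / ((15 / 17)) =-119 / 225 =-0.53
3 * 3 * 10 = 90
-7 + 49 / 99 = -644 / 99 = -6.51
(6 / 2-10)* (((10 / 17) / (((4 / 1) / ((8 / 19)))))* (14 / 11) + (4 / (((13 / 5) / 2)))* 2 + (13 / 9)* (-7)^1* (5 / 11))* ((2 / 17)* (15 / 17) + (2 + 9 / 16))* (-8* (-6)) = -58718403625 / 40045863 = -1466.28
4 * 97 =388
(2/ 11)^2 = 0.03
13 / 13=1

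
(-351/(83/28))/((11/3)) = -29484/913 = -32.29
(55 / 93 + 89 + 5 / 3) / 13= 2829 / 403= 7.02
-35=-35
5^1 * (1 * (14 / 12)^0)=5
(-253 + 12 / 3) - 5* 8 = -289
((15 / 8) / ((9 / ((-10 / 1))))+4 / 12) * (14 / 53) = -49 / 106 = -0.46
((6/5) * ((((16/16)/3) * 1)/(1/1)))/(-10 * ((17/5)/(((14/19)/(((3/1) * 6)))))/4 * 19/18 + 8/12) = -168/91775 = -0.00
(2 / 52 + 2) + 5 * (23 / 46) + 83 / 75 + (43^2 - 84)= 1726379 / 975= 1770.65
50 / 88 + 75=3325 / 44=75.57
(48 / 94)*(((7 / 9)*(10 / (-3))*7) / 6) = -1960 / 1269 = -1.54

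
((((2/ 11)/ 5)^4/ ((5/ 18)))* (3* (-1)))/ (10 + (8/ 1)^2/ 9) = -3888/ 3522990625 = -0.00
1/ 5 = 0.20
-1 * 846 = -846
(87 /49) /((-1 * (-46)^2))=-87 /103684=-0.00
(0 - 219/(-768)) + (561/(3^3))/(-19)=-35389/43776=-0.81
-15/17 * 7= -105/17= -6.18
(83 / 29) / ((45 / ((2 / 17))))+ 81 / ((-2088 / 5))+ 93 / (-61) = -18524557 / 10826280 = -1.71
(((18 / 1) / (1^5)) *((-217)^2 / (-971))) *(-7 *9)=53398926 / 971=54993.74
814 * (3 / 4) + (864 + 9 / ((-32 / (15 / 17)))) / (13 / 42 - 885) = 6160275291 / 10106704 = 609.52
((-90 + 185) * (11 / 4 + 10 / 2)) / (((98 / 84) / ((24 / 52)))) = 26505 / 91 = 291.26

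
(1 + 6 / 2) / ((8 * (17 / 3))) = 3 / 34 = 0.09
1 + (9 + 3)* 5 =61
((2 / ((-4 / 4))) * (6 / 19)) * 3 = -36 / 19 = -1.89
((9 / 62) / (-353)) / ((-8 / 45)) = 405 / 175088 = 0.00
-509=-509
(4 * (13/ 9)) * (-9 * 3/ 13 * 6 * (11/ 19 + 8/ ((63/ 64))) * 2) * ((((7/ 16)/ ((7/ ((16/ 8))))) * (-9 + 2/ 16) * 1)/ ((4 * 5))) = 739891/ 10640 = 69.54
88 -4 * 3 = 76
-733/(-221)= 733/221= 3.32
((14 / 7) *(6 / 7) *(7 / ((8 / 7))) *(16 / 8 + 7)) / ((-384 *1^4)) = -63 / 256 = -0.25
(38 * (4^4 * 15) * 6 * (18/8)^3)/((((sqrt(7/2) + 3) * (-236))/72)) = -1077053760/649 + 179508960 * sqrt(14)/649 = -624642.12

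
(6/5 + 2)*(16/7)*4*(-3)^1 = -3072/35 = -87.77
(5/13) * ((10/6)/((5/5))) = 25/39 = 0.64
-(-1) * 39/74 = 39/74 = 0.53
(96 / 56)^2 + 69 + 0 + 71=7004 / 49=142.94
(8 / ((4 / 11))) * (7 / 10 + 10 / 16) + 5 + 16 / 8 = 723 / 20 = 36.15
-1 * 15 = -15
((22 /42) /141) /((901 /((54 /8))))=33 /1185716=0.00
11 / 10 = 1.10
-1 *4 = -4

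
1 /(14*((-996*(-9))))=1 /125496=0.00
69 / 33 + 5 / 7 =216 / 77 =2.81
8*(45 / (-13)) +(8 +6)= -178 / 13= -13.69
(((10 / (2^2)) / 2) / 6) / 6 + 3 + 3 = 869 / 144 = 6.03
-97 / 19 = -5.11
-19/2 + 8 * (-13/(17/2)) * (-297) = 123229/34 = 3624.38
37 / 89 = 0.42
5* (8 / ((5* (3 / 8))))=64 / 3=21.33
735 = 735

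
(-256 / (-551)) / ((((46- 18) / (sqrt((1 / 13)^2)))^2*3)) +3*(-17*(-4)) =2792452588 / 13688493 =204.00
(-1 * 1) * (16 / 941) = -16 / 941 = -0.02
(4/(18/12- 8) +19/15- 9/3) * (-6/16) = 229/260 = 0.88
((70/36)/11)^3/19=42875/147485448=0.00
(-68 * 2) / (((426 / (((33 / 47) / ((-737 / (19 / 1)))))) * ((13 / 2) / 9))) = 23256 / 2906527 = 0.01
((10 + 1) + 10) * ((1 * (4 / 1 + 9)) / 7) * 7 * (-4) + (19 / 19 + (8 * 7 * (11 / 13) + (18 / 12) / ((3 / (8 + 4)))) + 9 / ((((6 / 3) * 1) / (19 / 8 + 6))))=-207985 / 208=-999.93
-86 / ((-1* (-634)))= -43 / 317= -0.14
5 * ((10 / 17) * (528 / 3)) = 8800 / 17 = 517.65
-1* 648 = -648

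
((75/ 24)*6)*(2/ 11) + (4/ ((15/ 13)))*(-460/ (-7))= 106823/ 462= 231.22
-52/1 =-52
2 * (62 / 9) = 13.78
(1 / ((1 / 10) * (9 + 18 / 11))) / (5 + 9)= 55 / 819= 0.07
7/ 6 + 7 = 49/ 6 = 8.17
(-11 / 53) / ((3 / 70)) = -4.84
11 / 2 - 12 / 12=9 / 2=4.50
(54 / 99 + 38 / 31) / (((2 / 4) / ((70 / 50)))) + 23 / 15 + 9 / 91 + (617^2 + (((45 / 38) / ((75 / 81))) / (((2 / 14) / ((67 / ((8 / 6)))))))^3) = 3736201534735688192393 / 40865592768000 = 91426583.63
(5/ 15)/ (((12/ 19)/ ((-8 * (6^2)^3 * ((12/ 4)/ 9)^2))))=-21888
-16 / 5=-3.20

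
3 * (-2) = -6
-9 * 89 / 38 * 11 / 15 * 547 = -1606539 / 190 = -8455.47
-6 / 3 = -2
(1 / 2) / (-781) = -0.00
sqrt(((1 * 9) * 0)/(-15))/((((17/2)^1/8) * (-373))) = 0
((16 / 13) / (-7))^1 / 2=-8 / 91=-0.09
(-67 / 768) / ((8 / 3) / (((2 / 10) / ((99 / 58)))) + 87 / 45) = -9715 / 2749696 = -0.00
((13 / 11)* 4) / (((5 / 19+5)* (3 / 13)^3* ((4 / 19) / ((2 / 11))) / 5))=10310521 / 32670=315.60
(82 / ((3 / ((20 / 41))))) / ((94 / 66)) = 440 / 47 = 9.36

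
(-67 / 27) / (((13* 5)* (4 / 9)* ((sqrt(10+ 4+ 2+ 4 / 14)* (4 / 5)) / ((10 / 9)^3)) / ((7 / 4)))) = -0.06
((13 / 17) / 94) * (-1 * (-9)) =117 / 1598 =0.07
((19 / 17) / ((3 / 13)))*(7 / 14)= 2.42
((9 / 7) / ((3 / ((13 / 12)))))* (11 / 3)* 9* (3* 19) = 24453 / 28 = 873.32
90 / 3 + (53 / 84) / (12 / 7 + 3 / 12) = 5003 / 165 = 30.32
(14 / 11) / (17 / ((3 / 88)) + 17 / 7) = 294 / 115753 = 0.00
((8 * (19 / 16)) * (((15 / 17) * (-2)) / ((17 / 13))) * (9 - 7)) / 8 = -3705 / 1156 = -3.21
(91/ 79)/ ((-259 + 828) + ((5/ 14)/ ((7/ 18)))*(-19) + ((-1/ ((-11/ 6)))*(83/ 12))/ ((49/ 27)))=14014/ 6735461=0.00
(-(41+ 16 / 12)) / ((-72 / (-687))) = -29083 / 72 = -403.93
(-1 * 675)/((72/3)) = -225/8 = -28.12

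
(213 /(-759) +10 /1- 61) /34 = -6487 /4301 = -1.51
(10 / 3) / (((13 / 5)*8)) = 25 / 156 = 0.16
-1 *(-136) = 136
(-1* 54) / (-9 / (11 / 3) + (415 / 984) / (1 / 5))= 584496 / 3743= 156.16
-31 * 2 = -62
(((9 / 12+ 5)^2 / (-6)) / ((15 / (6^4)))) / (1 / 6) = -14283 / 5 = -2856.60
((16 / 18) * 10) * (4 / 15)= 64 / 27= 2.37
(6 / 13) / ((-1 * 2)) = -3 / 13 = -0.23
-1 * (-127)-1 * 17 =110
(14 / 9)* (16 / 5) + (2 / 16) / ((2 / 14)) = 2107 / 360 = 5.85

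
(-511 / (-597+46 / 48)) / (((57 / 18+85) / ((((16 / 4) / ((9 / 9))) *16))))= 0.62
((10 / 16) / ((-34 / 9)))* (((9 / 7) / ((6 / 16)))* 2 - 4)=-225 / 476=-0.47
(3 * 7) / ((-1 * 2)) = -21 / 2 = -10.50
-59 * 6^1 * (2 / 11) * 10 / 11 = -7080 / 121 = -58.51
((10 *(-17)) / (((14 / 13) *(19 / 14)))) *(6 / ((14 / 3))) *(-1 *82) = 1630980 / 133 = 12263.01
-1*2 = -2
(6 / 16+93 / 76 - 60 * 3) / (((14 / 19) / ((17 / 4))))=-460989 / 448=-1028.99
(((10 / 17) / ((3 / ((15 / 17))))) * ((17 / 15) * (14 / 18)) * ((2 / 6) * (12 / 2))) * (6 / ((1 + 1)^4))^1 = 35 / 306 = 0.11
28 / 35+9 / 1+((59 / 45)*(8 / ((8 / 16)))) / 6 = 359 / 27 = 13.30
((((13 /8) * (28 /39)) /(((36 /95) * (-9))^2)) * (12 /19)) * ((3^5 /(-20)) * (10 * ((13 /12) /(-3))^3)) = 7305025 /20155392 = 0.36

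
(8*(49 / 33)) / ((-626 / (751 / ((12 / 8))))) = -294392 / 30987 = -9.50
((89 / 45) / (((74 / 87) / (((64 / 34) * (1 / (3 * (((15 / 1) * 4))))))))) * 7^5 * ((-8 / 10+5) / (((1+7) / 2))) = 429.11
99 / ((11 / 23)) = 207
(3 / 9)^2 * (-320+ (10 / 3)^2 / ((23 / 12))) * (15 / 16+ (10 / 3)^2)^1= -2350925 / 5589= -420.63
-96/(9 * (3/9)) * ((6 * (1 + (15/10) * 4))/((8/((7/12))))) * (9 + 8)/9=-1666/9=-185.11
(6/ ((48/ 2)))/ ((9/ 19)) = 19/ 36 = 0.53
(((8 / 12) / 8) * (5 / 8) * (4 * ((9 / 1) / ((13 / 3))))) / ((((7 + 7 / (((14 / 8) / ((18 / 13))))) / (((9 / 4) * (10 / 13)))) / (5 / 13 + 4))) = 115425 / 440752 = 0.26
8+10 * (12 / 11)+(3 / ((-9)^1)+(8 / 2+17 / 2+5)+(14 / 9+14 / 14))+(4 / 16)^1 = 15397 / 396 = 38.88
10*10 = 100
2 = 2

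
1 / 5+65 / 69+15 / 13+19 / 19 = 14782 / 4485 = 3.30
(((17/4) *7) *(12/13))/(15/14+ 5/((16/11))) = 6.09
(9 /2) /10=9 /20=0.45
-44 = -44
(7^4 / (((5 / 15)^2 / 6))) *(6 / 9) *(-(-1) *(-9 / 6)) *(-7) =907578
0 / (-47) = 0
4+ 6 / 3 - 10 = -4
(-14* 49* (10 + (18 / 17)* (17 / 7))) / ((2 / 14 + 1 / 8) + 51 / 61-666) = 12.97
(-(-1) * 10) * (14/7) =20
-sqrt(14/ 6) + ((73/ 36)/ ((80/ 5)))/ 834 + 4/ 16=120169/ 480384 - sqrt(21)/ 3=-1.28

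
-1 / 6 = -0.17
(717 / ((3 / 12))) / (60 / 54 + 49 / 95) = 2452140 / 1391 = 1762.86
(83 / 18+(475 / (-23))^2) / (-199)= -4105157 / 1894878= -2.17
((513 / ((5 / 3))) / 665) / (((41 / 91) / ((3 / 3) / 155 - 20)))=-3263247 / 158875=-20.54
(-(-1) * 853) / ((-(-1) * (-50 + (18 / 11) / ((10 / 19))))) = -46915 / 2579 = -18.19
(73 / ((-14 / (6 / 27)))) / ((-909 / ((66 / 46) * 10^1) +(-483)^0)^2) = -883300 / 2963890503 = -0.00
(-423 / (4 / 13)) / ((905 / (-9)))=49491 / 3620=13.67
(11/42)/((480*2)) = 11/40320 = 0.00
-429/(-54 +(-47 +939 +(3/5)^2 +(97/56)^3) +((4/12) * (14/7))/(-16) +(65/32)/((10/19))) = -5650444800/11160941507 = -0.51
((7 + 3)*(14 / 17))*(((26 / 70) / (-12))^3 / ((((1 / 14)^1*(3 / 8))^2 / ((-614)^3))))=8136828322688 / 103275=78787976.98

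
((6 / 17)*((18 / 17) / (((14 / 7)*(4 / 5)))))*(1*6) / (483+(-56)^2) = 405 / 1045891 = 0.00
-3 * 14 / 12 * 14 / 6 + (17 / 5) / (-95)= -8.20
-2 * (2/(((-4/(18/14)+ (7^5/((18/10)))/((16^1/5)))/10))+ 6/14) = -17406/19987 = -0.87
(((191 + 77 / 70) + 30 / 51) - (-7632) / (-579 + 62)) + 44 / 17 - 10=14986509 / 87890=170.51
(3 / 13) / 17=3 / 221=0.01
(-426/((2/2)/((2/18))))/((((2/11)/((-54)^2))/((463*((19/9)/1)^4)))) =-6981402157.48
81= 81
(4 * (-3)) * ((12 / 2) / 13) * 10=-720 / 13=-55.38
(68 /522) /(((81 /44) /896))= 1340416 /21141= 63.40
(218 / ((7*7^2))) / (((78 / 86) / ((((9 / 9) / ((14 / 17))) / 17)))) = 0.05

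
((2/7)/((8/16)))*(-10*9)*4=-1440/7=-205.71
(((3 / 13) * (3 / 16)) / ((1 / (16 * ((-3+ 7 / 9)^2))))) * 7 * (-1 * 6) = -5600 / 39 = -143.59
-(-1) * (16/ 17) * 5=80/ 17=4.71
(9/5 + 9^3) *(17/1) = 62118/5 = 12423.60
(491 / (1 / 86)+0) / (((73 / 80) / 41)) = 138501280 / 73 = 1897277.81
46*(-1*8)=-368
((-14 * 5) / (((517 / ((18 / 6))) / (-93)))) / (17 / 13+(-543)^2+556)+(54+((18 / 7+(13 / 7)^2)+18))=421683069504 / 5404770217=78.02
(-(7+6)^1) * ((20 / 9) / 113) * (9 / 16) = -65 / 452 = -0.14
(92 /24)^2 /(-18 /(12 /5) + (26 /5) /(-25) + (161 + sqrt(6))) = 2534108375 /26428991922-8265625 * sqrt(6) /13214495961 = 0.09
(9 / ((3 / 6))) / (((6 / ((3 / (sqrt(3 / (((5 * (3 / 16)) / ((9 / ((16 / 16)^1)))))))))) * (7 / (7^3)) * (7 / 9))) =189 * sqrt(5) / 4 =105.65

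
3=3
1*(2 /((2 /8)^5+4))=2048 /4097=0.50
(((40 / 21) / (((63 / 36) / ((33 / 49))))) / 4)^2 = 193600 / 5764801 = 0.03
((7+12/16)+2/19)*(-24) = -3582/19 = -188.53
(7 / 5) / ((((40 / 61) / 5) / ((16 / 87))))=854 / 435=1.96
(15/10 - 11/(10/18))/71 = -183/710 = -0.26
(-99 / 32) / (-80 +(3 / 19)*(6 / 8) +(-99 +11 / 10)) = 3135 / 180152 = 0.02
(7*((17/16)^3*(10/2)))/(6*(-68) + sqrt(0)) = -10115/98304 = -0.10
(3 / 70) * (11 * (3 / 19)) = 99 / 1330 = 0.07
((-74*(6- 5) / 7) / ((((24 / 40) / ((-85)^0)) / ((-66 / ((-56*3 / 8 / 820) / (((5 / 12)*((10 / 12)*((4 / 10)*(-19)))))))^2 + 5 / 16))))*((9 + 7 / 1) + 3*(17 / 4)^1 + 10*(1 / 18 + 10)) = -51619716331775875 / 489888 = -105370444533.80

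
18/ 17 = 1.06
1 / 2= 0.50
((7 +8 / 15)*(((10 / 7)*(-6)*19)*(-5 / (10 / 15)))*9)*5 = 414064.29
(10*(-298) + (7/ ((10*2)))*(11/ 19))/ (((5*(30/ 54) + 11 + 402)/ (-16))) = 20381814/ 177745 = 114.67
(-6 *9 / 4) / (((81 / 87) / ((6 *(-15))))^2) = -126150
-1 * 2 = -2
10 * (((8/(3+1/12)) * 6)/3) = 1920/37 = 51.89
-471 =-471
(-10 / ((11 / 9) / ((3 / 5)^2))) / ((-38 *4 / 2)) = 81 / 2090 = 0.04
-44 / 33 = -4 / 3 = -1.33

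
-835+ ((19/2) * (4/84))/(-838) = -29388679/35196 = -835.00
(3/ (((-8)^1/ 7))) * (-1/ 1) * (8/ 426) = 7/ 142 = 0.05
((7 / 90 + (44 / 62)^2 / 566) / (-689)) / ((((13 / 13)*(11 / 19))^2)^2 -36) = 19302755557 / 6067191168871650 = 0.00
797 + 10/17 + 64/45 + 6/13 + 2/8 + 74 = 34756661/39780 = 873.72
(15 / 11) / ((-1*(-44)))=0.03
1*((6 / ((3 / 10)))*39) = 780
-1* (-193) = 193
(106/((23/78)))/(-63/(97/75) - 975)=-66833/190325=-0.35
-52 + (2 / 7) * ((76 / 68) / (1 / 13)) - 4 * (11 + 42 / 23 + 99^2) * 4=-429898034 / 2737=-157069.07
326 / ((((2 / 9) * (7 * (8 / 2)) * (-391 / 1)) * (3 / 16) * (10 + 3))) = -1956 / 35581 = -0.05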